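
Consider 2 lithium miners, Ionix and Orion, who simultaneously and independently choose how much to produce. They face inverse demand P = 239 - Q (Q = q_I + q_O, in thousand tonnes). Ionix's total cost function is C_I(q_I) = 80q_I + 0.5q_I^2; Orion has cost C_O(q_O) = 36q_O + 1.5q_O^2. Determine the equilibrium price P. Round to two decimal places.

Ionix's profit: π_I = (239 - Q)q_I - (80q_I + (1/2)q_I²). Setting ∂π_I/∂q_I = 0: 159 - 3q_I - (q_O) = 0.
Orion's profit: π_O = (239 - Q)q_O - (36q_O + (3/2)q_O²). Setting ∂π_O/∂q_O = 0: 203 - 5q_O - (q_I) = 0.
Rearranging gives the reaction functions q_I = (159 - q_O)/3 and q_O = (203 - q_I)/5.
Solving the pair: q_I = 296/7, q_O = 225/7.
Total output Q = 521/7, so price P = 239 - 521/7 = 1152/7.

164.57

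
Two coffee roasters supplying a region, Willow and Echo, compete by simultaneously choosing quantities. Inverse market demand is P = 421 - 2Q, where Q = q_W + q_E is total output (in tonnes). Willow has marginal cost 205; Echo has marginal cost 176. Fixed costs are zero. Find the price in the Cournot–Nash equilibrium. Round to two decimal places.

Willow's profit: π_W = (421 - 2Q)q_W - (205q_W). Setting ∂π_W/∂q_W = 0: 216 - 4q_W - 2(q_E) = 0.
Echo's first-order condition: 245 - 4q_E - 2(q_W) = 0.
Best responses: q_W = (216 - 2q_E)/4, q_E = (245 - 2q_W)/4.
Solving the pair: q_W = 187/6, q_E = 137/3.
Total output Q = 461/6, so price P = 421 - 2·(461/6) = 802/3.

267.33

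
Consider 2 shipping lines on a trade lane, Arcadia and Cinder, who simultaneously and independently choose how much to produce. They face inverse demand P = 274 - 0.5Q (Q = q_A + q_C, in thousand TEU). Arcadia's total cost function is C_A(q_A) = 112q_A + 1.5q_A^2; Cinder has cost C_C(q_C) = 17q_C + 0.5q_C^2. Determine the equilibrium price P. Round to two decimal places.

200.29

Arcadia's profit: π_A = (274 - 0.5Q)q_A - (112q_A + (3/2)q_A²). Setting ∂π_A/∂q_A = 0: 162 - 4q_A - (1/2)(q_C) = 0.
Cinder's first-order condition: 257 - 2q_C - (1/2)(q_A) = 0.
Rearranging gives the reaction functions q_A = (162 - (1/2)q_C)/4 and q_C = (257 - (1/2)q_A)/2.
Solving the pair: q_A = 782/31, q_C = 122.1935.
Total output Q = 147.4194, so price P = 274 - (1/2)·147.4194 = 200.2903.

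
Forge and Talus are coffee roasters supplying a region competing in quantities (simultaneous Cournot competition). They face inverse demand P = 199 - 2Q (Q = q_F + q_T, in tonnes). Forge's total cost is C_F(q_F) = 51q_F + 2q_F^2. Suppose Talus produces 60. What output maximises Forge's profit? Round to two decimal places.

With the rival's output fixed at 60, Forge's profit is π_F = (199 - 2·60 - 2q_F)q_F - (51q_F + 2q_F²) = (79 - 2q_F)q_F - (51q_F + 2q_F²).
∂π_F/∂q_F = 28 - 8q_F = 0, so q_F = 7/2.

3.50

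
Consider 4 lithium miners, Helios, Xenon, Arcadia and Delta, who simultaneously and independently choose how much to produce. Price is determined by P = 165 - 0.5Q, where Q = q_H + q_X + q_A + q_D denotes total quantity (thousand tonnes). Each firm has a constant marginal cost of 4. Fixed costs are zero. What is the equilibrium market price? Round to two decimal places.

Each firm earns π_i = (165 - 0.5Q)q_i - 4q_i.
First-order condition (treating rivals' output as given): 161 - q_i - (1/2)·Σ_{j≠i} q_j = 0.
By symmetry each firm produces the same amount; substituting Σ_{j≠i} q_j = 3q_i yields q_i = 161/(5/2) = 322/5.
Total output Q = 1288/5, so price P = 165 - (1/2)·(1288/5) = 181/5.

36.20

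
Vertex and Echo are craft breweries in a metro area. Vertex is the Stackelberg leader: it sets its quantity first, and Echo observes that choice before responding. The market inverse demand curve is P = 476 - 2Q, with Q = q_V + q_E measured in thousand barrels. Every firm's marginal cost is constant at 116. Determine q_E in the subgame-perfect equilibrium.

Solve by backward induction. Given q_V, the follower Echo maximises π_E = (476 - 2q_V - 2q_E)q_E - 116q_E.
∂π_E/∂q_E = 360 - 2q_V - 4q_E = 0 gives the reaction function q_E = (360 - 2q_V)/4.
Vertex substitutes q_E(q_V) into its own profit: π_V = q_V(476 - 2q_V - (360 - 2q_V)/2) - 116q_V = (296 - q_V)q_V - 116q_V.
Leader FOC: 180 - 2q_V = 0, so q_V = 90.
Then q_E = (360 - 2·90)/4 = 45.

45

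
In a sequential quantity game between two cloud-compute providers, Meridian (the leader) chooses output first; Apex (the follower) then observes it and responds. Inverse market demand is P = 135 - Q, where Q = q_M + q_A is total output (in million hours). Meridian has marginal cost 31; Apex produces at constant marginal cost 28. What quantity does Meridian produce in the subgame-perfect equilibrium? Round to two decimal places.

50.50

The follower Apex best-responds to any q_M: π_A = (135 - Q)q_A - 28q_A.
Follower FOC: 107 - q_M - 2q_A = 0, so q_A(q_M) = (107 - q_M)/2.
Meridian substitutes q_A(q_M) into its own profit: π_M = q_M(135 - q_M - (107 - q_M)/2) - 31q_M = (163/2 - (1/2)q_M)q_M - 31q_M.
Leader FOC: 101/2 - q_M = 0, so q_M = 101/2.
Then q_A = (107 - 101/2)/2 = 113/4.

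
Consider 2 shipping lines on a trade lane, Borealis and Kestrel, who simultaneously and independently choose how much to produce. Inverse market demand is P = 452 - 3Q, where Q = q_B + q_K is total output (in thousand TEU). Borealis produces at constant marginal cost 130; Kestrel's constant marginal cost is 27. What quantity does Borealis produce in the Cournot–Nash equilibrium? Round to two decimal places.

24.33

Borealis's profit: π_B = (452 - 3Q)q_B - (130q_B). Setting ∂π_B/∂q_B = 0: 322 - 6q_B - 3(q_K) = 0.
Kestrel's profit: π_K = (452 - 3Q)q_K - (27q_K). Setting ∂π_K/∂q_K = 0: 425 - 6q_K - 3(q_B) = 0.
Best responses: q_B = (322 - 3q_K)/6, q_K = (425 - 3q_B)/6.
Substituting one into the other gives q_B = 73/3 and q_K = 176/3.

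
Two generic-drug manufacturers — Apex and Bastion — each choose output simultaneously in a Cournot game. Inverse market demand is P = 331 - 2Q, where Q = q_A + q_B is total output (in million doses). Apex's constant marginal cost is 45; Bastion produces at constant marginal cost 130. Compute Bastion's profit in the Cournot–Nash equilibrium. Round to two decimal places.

747.56

Apex's profit: π_A = (331 - 2Q)q_A - (45q_A). Setting ∂π_A/∂q_A = 0: 286 - 4q_A - 2(q_B) = 0.
Bastion's profit: π_B = (331 - 2Q)q_B - (130q_B). Setting ∂π_B/∂q_B = 0: 201 - 4q_B - 2(q_A) = 0.
Rearranging gives the reaction functions q_A = (286 - 2q_B)/4 and q_B = (201 - 2q_A)/4.
Substituting one into the other gives q_A = 371/6 and q_B = 58/3.
Price P = 331 - 2·(487/6) = 506/3.
Bastion's profit: (506/3 - 130)·(58/3) = 747.5556.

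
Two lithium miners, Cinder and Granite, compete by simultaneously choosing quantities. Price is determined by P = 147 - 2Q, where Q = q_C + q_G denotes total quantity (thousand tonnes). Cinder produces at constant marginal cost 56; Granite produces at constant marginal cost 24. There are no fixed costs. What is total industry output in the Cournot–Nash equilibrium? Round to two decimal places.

Cinder's profit: π_C = (147 - 2Q)q_C - (56q_C). Setting ∂π_C/∂q_C = 0: 91 - 4q_C - 2(q_G) = 0.
Granite's first-order condition: 123 - 4q_G - 2(q_C) = 0.
So q_C = (91 - 2q_G)/4 and q_G = (123 - 2q_C)/4.
Substituting one into the other gives q_C = 59/6 and q_G = 155/6.
Total output Q = 59/6 + 155/6 = 107/3.

35.67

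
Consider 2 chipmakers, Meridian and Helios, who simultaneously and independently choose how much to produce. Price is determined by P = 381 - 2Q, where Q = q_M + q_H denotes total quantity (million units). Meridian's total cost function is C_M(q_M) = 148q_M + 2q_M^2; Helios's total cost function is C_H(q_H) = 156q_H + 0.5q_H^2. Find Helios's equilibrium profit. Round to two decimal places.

Meridian's profit: π_M = (381 - 2Q)q_M - (148q_M + 2q_M²). Setting ∂π_M/∂q_M = 0: 233 - 8q_M - 2(q_H) = 0.
Helios's profit: π_H = (381 - 2Q)q_H - (156q_H + (1/2)q_H²). Setting ∂π_H/∂q_H = 0: 225 - 5q_H - 2(q_M) = 0.
Best responses: q_M = (233 - 2q_H)/8, q_H = (225 - 2q_M)/5.
Solving the pair: q_M = 715/36, q_H = 667/18.
Price P = 381 - 2·(683/12) = 1603/6.
Helios's profit: (1603/6)·(667/18) - 156·(667/18) - (1/2)(667/18)² = 3432.7855.

3432.79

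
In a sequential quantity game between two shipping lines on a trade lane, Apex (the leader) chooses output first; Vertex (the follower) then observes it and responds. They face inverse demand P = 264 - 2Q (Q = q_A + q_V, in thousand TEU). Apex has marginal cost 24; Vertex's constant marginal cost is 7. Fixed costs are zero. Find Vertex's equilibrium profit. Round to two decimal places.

The follower Vertex best-responds to any q_A: π_V = (264 - 2Q)q_V - 7q_V.
∂π_V/∂q_V = 257 - 2q_A - 4q_V = 0 gives the reaction function q_V = (257 - 2q_A)/4.
Apex substitutes q_V(q_A) into its own profit: π_A = q_A(264 - 2q_A - (257 - 2q_A)/2) - 24q_A = (271/2 - q_A)q_A - 24q_A.
Leader FOC: 223/2 - 2q_A = 0, so q_A = 223/4.
Then q_V = (257 - 2·(223/4))/4 = 291/8.
Price P = 264 - 2·(737/8) = 319/4.
Vertex's profit: (319/4 - 7)·(291/8) = 2646.2813.

2646.28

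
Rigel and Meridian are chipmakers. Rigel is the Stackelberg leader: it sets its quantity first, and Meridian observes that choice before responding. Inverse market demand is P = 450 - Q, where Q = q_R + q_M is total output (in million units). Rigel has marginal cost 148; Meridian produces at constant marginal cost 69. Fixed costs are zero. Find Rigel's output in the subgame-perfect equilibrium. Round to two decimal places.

111.50

Solve by backward induction. Given q_R, the follower Meridian maximises π_M = (450 - q_R - q_M)q_M - 69q_M.
∂π_M/∂q_M = 381 - q_R - 2q_M = 0 gives the reaction function q_M = (381 - q_R)/2.
The leader anticipates this reaction. Substituting into P = 450 - Q gives P = 519/2 - (1/2)q_R, so π_R = (519/2 - (1/2)q_R)q_R - 148q_R.
The leader's first-order condition 223/2 - q_R = 0 yields q_R = 223/2.
Then q_M = (381 - 223/2)/2 = 539/4.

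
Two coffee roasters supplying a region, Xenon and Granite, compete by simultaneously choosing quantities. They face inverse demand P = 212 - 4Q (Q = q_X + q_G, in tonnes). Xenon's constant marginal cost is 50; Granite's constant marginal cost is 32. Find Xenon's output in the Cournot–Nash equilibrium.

12

Xenon's profit: π_X = (212 - 4Q)q_X - (50q_X). Setting ∂π_X/∂q_X = 0: 162 - 8q_X - 4(q_G) = 0.
Granite's first-order condition: 180 - 8q_G - 4(q_X) = 0.
So q_X = (162 - 4q_G)/8 and q_G = (180 - 4q_X)/8.
Solving the pair: q_X = 12, q_G = 33/2.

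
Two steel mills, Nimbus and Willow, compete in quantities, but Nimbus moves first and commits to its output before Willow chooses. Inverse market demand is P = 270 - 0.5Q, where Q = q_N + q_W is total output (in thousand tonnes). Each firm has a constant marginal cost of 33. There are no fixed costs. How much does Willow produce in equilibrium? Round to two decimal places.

118.50

The follower Willow best-responds to any q_N: π_W = (270 - 0.5Q)q_W - 33q_W.
∂π_W/∂q_W = 237 - (1/2)q_N - q_W = 0 gives the reaction function q_W = (237 - (1/2)q_N).
Nimbus substitutes q_W(q_N) into its own profit: π_N = q_N(270 - (1/2)q_N - (237 - (1/2)q_N)/2) - 33q_N = (303/2 - (1/4)q_N)q_N - 33q_N.
The leader's first-order condition 237/2 - (1/2)q_N = 0 yields q_N = 237.
Then q_W = (237 - (1/2)·237) = 237/2.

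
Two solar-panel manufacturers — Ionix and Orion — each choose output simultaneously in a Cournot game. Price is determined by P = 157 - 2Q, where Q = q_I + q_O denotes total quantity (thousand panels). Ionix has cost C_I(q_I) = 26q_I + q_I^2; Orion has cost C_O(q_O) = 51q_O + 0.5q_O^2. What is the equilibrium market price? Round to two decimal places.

94.15

Ionix's profit: π_I = (157 - 2Q)q_I - (26q_I + q_I²). Setting ∂π_I/∂q_I = 0: 131 - 6q_I - 2(q_O) = 0.
Orion's profit: π_O = (157 - 2Q)q_O - (51q_O + (1/2)q_O²). Setting ∂π_O/∂q_O = 0: 106 - 5q_O - 2(q_I) = 0.
So q_I = (131 - 2q_O)/6 and q_O = (106 - 2q_I)/5.
Substituting one into the other gives q_I = 443/26 and q_O = 187/13.
Total output Q = 817/26, so price P = 157 - 2·(817/26) = 1224/13.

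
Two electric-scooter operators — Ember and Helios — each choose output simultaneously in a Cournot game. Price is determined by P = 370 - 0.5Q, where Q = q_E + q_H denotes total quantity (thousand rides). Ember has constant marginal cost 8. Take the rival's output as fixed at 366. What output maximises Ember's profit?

With the rival's output fixed at 366, Ember's profit is π_E = (370 - (1/2)·366 - (1/2)q_E)q_E - (8q_E) = (187 - (1/2)q_E)q_E - (8q_E).
∂π_E/∂q_E = 179 - q_E = 0, so q_E = 179.

179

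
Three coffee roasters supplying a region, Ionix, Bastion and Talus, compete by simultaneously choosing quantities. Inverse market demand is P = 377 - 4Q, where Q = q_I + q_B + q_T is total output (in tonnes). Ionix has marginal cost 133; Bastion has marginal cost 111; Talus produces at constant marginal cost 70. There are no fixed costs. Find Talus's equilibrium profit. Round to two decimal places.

Ionix's profit: π_I = (377 - 4Q)q_I - (133q_I). Setting ∂π_I/∂q_I = 0: 244 - 8q_I - 4(q_B + q_T) = 0.
Bastion's first-order condition: 266 - 8q_B - 4(q_I + q_T) = 0.
Talus's profit: π_T = (377 - 4Q)q_T - (70q_T). Setting ∂π_T/∂q_T = 0: 307 - 8q_T - 4(q_I + q_B) = 0.
Summing all 3 equations gives 817 − 16Q = 0, hence Q = 817/16.
Back-substituting: q_I = (244 − 817/4)/4 = 159/16, q_B = (266 − 817/4)/4 = 247/16, q_T = (307 − 817/4)/4 = 411/16.
Price P = 377 - 4·(817/16) = 691/4.
Talus's profit: (691/4 - 70)·(411/16) = 2639.3906.

2639.39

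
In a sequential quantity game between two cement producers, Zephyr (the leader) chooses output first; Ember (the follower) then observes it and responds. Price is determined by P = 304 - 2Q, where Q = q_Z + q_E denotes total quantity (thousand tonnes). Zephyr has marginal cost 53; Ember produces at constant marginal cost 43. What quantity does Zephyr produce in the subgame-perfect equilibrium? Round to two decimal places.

60.25

The follower Ember best-responds to any q_Z: π_E = (304 - 2Q)q_E - 43q_E.
∂π_E/∂q_E = 261 - 2q_Z - 4q_E = 0 gives the reaction function q_E = (261 - 2q_Z)/4.
The leader anticipates this reaction. Substituting into P = 304 - 2Q gives P = 347/2 - q_Z, so π_Z = (347/2 - q_Z)q_Z - 53q_Z.
The leader's first-order condition 241/2 - 2q_Z = 0 yields q_Z = 241/4.
Then q_E = (261 - 2·(241/4))/4 = 281/8.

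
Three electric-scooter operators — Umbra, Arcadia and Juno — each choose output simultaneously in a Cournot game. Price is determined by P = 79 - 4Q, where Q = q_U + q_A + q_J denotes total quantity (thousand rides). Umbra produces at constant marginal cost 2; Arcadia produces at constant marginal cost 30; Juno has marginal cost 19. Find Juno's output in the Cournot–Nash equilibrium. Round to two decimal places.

3.38

Umbra's profit: π_U = (79 - 4Q)q_U - (2q_U). Setting ∂π_U/∂q_U = 0: 77 - 8q_U - 4(q_A + q_J) = 0.
Arcadia's first-order condition: 49 - 8q_A - 4(q_U + q_J) = 0.
Juno's first-order condition: 60 - 8q_J - 4(q_U + q_A) = 0.
Adding the 3 conditions: 186 − 8Q − 8Q = 0, i.e. Q = 93/8.
Back-substituting: q_U = (77 − 93/2)/4 = 61/8, q_A = (49 − 93/2)/4 = 5/8, q_J = (60 − 93/2)/4 = 27/8.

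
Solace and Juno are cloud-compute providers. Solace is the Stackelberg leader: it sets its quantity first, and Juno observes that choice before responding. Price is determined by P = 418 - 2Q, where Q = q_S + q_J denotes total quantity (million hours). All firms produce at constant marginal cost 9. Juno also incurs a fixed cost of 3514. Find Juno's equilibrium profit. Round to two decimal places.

The follower Juno best-responds to any q_S: π_J = (418 - 2Q)q_J - 9q_J.
Follower FOC: 409 - 2q_S - 4q_J = 0, so q_J(q_S) = (409 - 2q_S)/4.
The leader anticipates this reaction. Substituting into P = 418 - 2Q gives P = 427/2 - q_S, so π_S = (427/2 - q_S)q_S - 9q_S.
Leader FOC: 409/2 - 2q_S = 0, so q_S = 409/4.
Then q_J = (409 - 2·(409/4))/4 = 409/8.
Price P = 418 - 2·(1227/8) = 445/4.
Juno's profit: (445/4 - 9)·(409/8) - 3514 = 1713.5313.

1713.53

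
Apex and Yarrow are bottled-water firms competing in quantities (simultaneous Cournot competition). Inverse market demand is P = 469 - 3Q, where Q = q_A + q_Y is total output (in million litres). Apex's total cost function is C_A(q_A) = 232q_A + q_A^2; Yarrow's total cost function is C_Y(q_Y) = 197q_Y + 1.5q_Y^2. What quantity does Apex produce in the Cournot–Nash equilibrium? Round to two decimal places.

20.90

Apex's profit: π_A = (469 - 3Q)q_A - (232q_A + q_A²). Setting ∂π_A/∂q_A = 0: 237 - 8q_A - 3(q_Y) = 0.
Yarrow's profit: π_Y = (469 - 3Q)q_Y - (197q_Y + (3/2)q_Y²). Setting ∂π_Y/∂q_Y = 0: 272 - 9q_Y - 3(q_A) = 0.
So q_A = (237 - 3q_Y)/8 and q_Y = (272 - 3q_A)/9.
Solving the pair: q_A = 439/21, q_Y = 1465/63.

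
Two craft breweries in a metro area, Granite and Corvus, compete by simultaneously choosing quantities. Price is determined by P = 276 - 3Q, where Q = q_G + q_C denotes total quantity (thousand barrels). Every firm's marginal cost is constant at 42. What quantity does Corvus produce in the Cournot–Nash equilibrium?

Each firm earns π_i = (276 - 3Q)q_i - 42q_i.
First-order condition (treating rivals' output as given): 234 - 6q_i - 3q_j = 0.
With identical firms every q_j equals q_i, so q_j = q_i and 234 = 9q_i, giving q_i = 26.

26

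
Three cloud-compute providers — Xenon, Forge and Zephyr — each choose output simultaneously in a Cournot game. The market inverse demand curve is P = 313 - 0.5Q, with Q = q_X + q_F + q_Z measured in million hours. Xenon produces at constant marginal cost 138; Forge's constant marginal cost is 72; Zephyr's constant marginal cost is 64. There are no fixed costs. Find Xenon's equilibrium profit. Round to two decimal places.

Xenon's profit: π_X = (313 - 0.5Q)q_X - (138q_X). Setting ∂π_X/∂q_X = 0: 175 - q_X - (1/2)(q_F + q_Z) = 0.
Forge's first-order condition: 241 - q_F - (1/2)(q_X + q_Z) = 0.
Zephyr's profit: π_Z = (313 - 0.5Q)q_Z - (64q_Z). Setting ∂π_Z/∂q_Z = 0: 249 - q_Z - (1/2)(q_X + q_F) = 0.
Adding the 3 conditions: 665 − Q − Q = 0, i.e. Q = 665/2.
Back-substituting: q_X = (175 − 665/4)/(1/2) = 35/2, q_F = (241 − 665/4)/(1/2) = 299/2, q_Z = (249 − 665/4)/(1/2) = 331/2.
Price P = 313 - (1/2)·(665/2) = 587/4.
Xenon's profit: (587/4 - 138)·(35/2) = 1225/8.

153.13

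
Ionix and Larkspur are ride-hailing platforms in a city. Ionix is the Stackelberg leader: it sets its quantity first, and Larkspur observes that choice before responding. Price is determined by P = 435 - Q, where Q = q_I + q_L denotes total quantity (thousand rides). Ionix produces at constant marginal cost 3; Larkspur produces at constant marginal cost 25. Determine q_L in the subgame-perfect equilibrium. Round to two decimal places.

91.50

The follower Larkspur best-responds to any q_I: π_L = (435 - Q)q_L - 25q_L.
Follower FOC: 410 - q_I - 2q_L = 0, so q_L(q_I) = (410 - q_I)/2.
The leader anticipates this reaction. Substituting into P = 435 - Q gives P = 230 - (1/2)q_I, so π_I = (230 - (1/2)q_I)q_I - 3q_I.
Leader FOC: 227 - q_I = 0, so q_I = 227.
Then q_L = (410 - 227)/2 = 183/2.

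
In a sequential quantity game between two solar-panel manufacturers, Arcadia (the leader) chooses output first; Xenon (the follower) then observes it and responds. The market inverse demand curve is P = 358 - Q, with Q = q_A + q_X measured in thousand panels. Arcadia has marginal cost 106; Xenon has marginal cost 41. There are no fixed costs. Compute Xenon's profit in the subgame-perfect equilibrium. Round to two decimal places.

12488.06

Solve by backward induction. Given q_A, the follower Xenon maximises π_X = (358 - q_A - q_X)q_X - 41q_X.
Setting the follower's marginal profit to zero, 317 - q_A - 2q_X = 0, i.e. q_X = (317 - q_A)/2.
The leader anticipates this reaction. Substituting into P = 358 - Q gives P = 399/2 - (1/2)q_A, so π_A = (399/2 - (1/2)q_A)q_A - 106q_A.
Maximising: ∂π_A/∂q_A = 187/2 - q_A = 0, giving q_A = 187/2.
Then q_X = (317 - 187/2)/2 = 447/4.
Price P = 358 - 821/4 = 611/4.
Xenon's profit: (611/4 - 41)·(447/4) = 12488.0625.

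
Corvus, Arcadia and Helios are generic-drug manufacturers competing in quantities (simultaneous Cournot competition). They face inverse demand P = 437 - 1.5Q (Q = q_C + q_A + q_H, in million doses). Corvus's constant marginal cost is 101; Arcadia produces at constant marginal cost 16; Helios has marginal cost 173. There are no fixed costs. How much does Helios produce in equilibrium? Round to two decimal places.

5.83

Corvus's profit: π_C = (437 - 1.5Q)q_C - (101q_C). Setting ∂π_C/∂q_C = 0: 336 - 3q_C - (3/2)(q_A + q_H) = 0.
Arcadia's first-order condition: 421 - 3q_A - (3/2)(q_C + q_H) = 0.
Helios's profit: π_H = (437 - 1.5Q)q_H - (173q_H). Setting ∂π_H/∂q_H = 0: 264 - 3q_H - (3/2)(q_C + q_A) = 0.
Summing all 3 equations gives 1021 − 6Q = 0, hence Q = 1021/6.
Back-substituting: q_C = (336 − 1021/4)/(3/2) = 323/6, q_A = (421 − 1021/4)/(3/2) = 221/2, q_H = (264 − 1021/4)/(3/2) = 35/6.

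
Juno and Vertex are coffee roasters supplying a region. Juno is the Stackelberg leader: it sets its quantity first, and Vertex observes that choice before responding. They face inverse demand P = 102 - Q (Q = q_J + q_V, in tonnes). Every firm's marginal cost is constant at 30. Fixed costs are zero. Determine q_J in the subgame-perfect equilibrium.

The follower Vertex best-responds to any q_J: π_V = (102 - Q)q_V - 30q_V.
∂π_V/∂q_V = 72 - q_J - 2q_V = 0 gives the reaction function q_V = (72 - q_J)/2.
The leader anticipates this reaction. Substituting into P = 102 - Q gives P = 66 - (1/2)q_J, so π_J = (66 - (1/2)q_J)q_J - 30q_J.
The leader's first-order condition 36 - q_J = 0 yields q_J = 36.
Then q_V = (72 - 36)/2 = 18.

36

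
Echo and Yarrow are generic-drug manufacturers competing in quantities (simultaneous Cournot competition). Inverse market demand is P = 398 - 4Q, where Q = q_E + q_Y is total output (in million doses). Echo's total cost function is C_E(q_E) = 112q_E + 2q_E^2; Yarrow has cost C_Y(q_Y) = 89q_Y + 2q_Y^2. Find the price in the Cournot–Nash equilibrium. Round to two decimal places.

Echo's profit: π_E = (398 - 4Q)q_E - (112q_E + 2q_E²). Setting ∂π_E/∂q_E = 0: 286 - 12q_E - 4(q_Y) = 0.
Yarrow's profit: π_Y = (398 - 4Q)q_Y - (89q_Y + 2q_Y²). Setting ∂π_Y/∂q_Y = 0: 309 - 12q_Y - 4(q_E) = 0.
So q_E = (286 - 4q_Y)/12 and q_Y = (309 - 4q_E)/12.
Solving the pair: q_E = 549/32, q_Y = 641/32.
Total output Q = 595/16, so price P = 398 - 4·(595/16) = 997/4.

249.25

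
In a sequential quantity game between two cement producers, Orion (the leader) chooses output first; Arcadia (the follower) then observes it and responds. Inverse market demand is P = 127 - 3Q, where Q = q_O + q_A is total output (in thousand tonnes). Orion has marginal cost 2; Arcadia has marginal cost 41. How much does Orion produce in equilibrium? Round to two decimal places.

27.33

The follower Arcadia best-responds to any q_O: π_A = (127 - 3Q)q_A - 41q_A.
Follower FOC: 86 - 3q_O - 6q_A = 0, so q_A(q_O) = (86 - 3q_O)/6.
Orion substitutes q_A(q_O) into its own profit: π_O = q_O(127 - 3q_O - (86 - 3q_O)/2) - 2q_O = (84 - (3/2)q_O)q_O - 2q_O.
The leader's first-order condition 82 - 3q_O = 0 yields q_O = 82/3.
Then q_A = (86 - 3·(82/3))/6 = 2/3.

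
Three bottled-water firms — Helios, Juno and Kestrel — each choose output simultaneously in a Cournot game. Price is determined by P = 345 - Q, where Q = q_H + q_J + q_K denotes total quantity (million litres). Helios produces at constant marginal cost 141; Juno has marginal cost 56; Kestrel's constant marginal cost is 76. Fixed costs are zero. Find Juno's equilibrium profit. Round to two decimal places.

9702.25

Helios's profit: π_H = (345 - Q)q_H - (141q_H). Setting ∂π_H/∂q_H = 0: 204 - 2q_H - (q_J + q_K) = 0.
Juno's first-order condition: 289 - 2q_J - (q_H + q_K) = 0.
Kestrel's profit: π_K = (345 - Q)q_K - (76q_K). Setting ∂π_K/∂q_K = 0: 269 - 2q_K - (q_H + q_J) = 0.
Summing all 3 equations gives 762 − 4Q = 0, hence Q = 381/2.
Back-substituting: q_H = (204 − 381/2) = 27/2, q_J = (289 − 381/2) = 197/2, q_K = (269 − 381/2) = 157/2.
Price P = 345 - 381/2 = 309/2.
Juno's profit: (309/2 - 56)·(197/2) = 9702.2500.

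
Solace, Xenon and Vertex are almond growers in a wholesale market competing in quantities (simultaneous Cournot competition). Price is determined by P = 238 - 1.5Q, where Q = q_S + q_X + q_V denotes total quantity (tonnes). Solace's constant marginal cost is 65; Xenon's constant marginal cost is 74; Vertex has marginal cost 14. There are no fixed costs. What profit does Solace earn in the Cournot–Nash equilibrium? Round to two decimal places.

Solace's profit: π_S = (238 - 1.5Q)q_S - (65q_S). Setting ∂π_S/∂q_S = 0: 173 - 3q_S - (3/2)(q_X + q_V) = 0.
Xenon's first-order condition: 164 - 3q_X - (3/2)(q_S + q_V) = 0.
Vertex's profit: π_V = (238 - 1.5Q)q_V - (14q_V). Setting ∂π_V/∂q_V = 0: 224 - 3q_V - (3/2)(q_S + q_X) = 0.
Adding the 3 conditions: 561 − 3Q − 3Q = 0, i.e. Q = 187/2.
Back-substituting: q_S = (173 − 561/4)/(3/2) = 131/6, q_X = (164 − 561/4)/(3/2) = 95/6, q_V = (224 − 561/4)/(3/2) = 335/6.
Price P = 238 - (3/2)·(187/2) = 391/4.
Solace's profit: (391/4 - 65)·(131/6) = 715.0417.

715.04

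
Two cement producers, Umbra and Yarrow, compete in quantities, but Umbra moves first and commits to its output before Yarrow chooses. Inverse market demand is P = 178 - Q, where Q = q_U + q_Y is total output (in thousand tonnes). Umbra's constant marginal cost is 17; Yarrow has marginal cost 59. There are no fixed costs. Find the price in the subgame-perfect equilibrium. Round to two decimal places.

67.75

Solve by backward induction. Given q_U, the follower Yarrow maximises π_Y = (178 - q_U - q_Y)q_Y - 59q_Y.
∂π_Y/∂q_Y = 119 - q_U - 2q_Y = 0 gives the reaction function q_Y = (119 - q_U)/2.
Umbra substitutes q_Y(q_U) into its own profit: π_U = q_U(178 - q_U - (119 - q_U)/2) - 17q_U = (237/2 - (1/2)q_U)q_U - 17q_U.
Leader FOC: 203/2 - q_U = 0, so q_U = 203/2.
Then q_Y = (119 - 203/2)/2 = 35/4.
Total output Q = 441/4, so price P = 178 - 441/4 = 271/4.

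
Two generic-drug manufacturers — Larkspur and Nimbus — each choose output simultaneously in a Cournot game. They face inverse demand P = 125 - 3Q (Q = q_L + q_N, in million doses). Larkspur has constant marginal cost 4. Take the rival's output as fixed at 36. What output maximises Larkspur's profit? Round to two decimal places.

With the rival's output fixed at 36, Larkspur's profit is π_L = (125 - 3·36 - 3q_L)q_L - (4q_L) = (17 - 3q_L)q_L - (4q_L).
∂π_L/∂q_L = 13 - 6q_L = 0, so q_L = 13/6.

2.17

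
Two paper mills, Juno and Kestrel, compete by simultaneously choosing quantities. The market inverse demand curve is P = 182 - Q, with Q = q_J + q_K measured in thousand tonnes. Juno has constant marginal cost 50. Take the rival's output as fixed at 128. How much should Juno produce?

With the rival's output fixed at 128, Juno's profit is π_J = (182 - 128 - q_J)q_J - (50q_J) = (54 - q_J)q_J - (50q_J).
∂π_J/∂q_J = 4 - 2q_J = 0, so q_J = 2.

2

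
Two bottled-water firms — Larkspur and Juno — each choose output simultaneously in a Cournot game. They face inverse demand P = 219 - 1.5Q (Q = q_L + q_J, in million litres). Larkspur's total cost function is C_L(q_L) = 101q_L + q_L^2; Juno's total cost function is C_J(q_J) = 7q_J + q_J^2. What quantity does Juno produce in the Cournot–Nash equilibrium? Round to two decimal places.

38.81

Larkspur's profit: π_L = (219 - 1.5Q)q_L - (101q_L + q_L²). Setting ∂π_L/∂q_L = 0: 118 - 5q_L - (3/2)(q_J) = 0.
Juno's first-order condition: 212 - 5q_J - (3/2)(q_L) = 0.
Rearranging gives the reaction functions q_L = (118 - (3/2)q_J)/5 and q_J = (212 - (3/2)q_L)/5.
Solving the pair: q_L = 1088/91, q_J = 38.8132.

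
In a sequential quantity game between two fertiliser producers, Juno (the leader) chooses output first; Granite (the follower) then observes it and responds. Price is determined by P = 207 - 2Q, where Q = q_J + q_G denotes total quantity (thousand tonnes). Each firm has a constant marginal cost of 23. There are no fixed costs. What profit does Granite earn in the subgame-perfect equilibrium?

1058

Solve by backward induction. Given q_J, the follower Granite maximises π_G = (207 - 2q_J - 2q_G)q_G - 23q_G.
Setting the follower's marginal profit to zero, 184 - 2q_J - 4q_G = 0, i.e. q_G = (184 - 2q_J)/4.
The leader anticipates this reaction. Substituting into P = 207 - 2Q gives P = 115 - q_J, so π_J = (115 - q_J)q_J - 23q_J.
Maximising: ∂π_J/∂q_J = 92 - 2q_J = 0, giving q_J = 46.
Then q_G = (184 - 2·46)/4 = 23.
Price P = 207 - 2·69 = 69.
Granite's profit: (69 - 23)·23 = 1058.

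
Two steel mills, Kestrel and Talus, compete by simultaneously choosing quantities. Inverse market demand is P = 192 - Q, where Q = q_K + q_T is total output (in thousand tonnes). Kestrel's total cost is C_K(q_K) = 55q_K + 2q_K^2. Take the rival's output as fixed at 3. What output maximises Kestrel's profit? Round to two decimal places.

With the rival's output fixed at 3, Kestrel's profit is π_K = (192 - 3 - q_K)q_K - (55q_K + 2q_K²) = (189 - q_K)q_K - (55q_K + 2q_K²).
∂π_K/∂q_K = 134 - 6q_K = 0, so q_K = 67/3.

22.33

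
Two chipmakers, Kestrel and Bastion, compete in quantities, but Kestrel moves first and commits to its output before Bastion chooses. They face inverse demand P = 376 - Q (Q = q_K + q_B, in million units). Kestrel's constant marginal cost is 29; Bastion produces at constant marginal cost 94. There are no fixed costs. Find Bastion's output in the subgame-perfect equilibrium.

38

Solve by backward induction. Given q_K, the follower Bastion maximises π_B = (376 - q_K - q_B)q_B - 94q_B.
∂π_B/∂q_B = 282 - q_K - 2q_B = 0 gives the reaction function q_B = (282 - q_K)/2.
The leader anticipates this reaction. Substituting into P = 376 - Q gives P = 235 - (1/2)q_K, so π_K = (235 - (1/2)q_K)q_K - 29q_K.
Maximising: ∂π_K/∂q_K = 206 - q_K = 0, giving q_K = 206.
Then q_B = (282 - 206)/2 = 38.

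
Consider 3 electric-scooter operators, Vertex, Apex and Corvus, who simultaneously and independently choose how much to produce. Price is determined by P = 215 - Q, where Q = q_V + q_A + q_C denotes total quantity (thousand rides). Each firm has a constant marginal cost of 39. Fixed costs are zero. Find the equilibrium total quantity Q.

Each firm earns π_i = (215 - Q)q_i - 39q_i.
Setting ∂π_i/∂q_i = 0 with rivals' quantities fixed: 176 - 2q_i - Σ_{j≠i} q_j = 0.
With identical firms every q_j equals q_i, so Σ_{j≠i} q_j = 2q_i and 176 = 4q_i, giving q_i = 44.
Total output Q = 44 + 44 + 44 = 132.

132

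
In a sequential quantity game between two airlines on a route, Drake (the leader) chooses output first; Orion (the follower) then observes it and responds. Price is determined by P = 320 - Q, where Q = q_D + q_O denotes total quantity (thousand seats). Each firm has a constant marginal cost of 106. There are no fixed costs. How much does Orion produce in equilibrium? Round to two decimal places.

53.50

Solve by backward induction. Given q_D, the follower Orion maximises π_O = (320 - q_D - q_O)q_O - 106q_O.
∂π_O/∂q_O = 214 - q_D - 2q_O = 0 gives the reaction function q_O = (214 - q_D)/2.
Drake substitutes q_O(q_D) into its own profit: π_D = q_D(320 - q_D - (214 - q_D)/2) - 106q_D = (213 - (1/2)q_D)q_D - 106q_D.
Leader FOC: 107 - q_D = 0, so q_D = 107.
Then q_O = (214 - 107)/2 = 107/2.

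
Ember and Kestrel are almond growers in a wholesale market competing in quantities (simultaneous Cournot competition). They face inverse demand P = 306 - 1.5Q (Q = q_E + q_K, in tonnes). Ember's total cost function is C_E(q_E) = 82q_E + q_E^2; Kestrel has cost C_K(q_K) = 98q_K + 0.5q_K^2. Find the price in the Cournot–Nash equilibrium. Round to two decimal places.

197.15

Ember's profit: π_E = (306 - 1.5Q)q_E - (82q_E + q_E²). Setting ∂π_E/∂q_E = 0: 224 - 5q_E - (3/2)(q_K) = 0.
Kestrel's profit: π_K = (306 - 1.5Q)q_K - (98q_K + (1/2)q_K²). Setting ∂π_K/∂q_K = 0: 208 - 4q_K - (3/2)(q_E) = 0.
Best responses: q_E = (224 - (3/2)q_K)/5, q_K = (208 - (3/2)q_E)/4.
Solving the pair: q_E = 32.9014, q_K = 39.6620.
Total output Q = 72.5634, so price P = 306 - (3/2)·72.5634 = 197.1549.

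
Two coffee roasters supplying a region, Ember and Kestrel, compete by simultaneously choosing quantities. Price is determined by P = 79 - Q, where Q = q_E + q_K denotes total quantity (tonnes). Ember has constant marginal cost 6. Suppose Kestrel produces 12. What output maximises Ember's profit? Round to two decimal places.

30.50

With the rival's output fixed at 12, Ember's profit is π_E = (79 - 12 - q_E)q_E - (6q_E) = (67 - q_E)q_E - (6q_E).
∂π_E/∂q_E = 61 - 2q_E = 0, so q_E = 61/2.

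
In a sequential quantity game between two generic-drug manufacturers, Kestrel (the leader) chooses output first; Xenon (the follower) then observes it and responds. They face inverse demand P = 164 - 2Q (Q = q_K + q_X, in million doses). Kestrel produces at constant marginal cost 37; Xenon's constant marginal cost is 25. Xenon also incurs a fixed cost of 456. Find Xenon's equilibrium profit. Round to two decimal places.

Solve by backward induction. Given q_K, the follower Xenon maximises π_X = (164 - 2q_K - 2q_X)q_X - 25q_X.
∂π_X/∂q_X = 139 - 2q_K - 4q_X = 0 gives the reaction function q_X = (139 - 2q_K)/4.
The leader anticipates this reaction. Substituting into P = 164 - 2Q gives P = 189/2 - q_K, so π_K = (189/2 - q_K)q_K - 37q_K.
The leader's first-order condition 115/2 - 2q_K = 0 yields q_K = 115/4.
Then q_X = (139 - 2·(115/4))/4 = 163/8.
Price P = 164 - 2·(393/8) = 263/4.
Xenon's profit: (263/4 - 25)·(163/8) - 456 = 374.2813.

374.28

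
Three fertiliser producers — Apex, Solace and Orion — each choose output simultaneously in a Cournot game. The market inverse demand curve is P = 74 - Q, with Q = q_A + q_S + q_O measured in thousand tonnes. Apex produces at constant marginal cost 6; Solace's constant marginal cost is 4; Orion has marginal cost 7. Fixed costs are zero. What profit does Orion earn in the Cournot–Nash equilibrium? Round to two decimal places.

248.06

Apex's profit: π_A = (74 - Q)q_A - (6q_A). Setting ∂π_A/∂q_A = 0: 68 - 2q_A - (q_S + q_O) = 0.
Solace's first-order condition: 70 - 2q_S - (q_A + q_O) = 0.
Orion's profit: π_O = (74 - Q)q_O - (7q_O). Setting ∂π_O/∂q_O = 0: 67 - 2q_O - (q_A + q_S) = 0.
Adding the 3 conditions: 205 − 2Q − 2Q = 0, i.e. Q = 205/4.
Back-substituting: q_A = (68 − 205/4) = 67/4, q_S = (70 − 205/4) = 75/4, q_O = (67 − 205/4) = 63/4.
Price P = 74 - 205/4 = 91/4.
Orion's profit: (91/4 - 7)·(63/4) = 248.0625.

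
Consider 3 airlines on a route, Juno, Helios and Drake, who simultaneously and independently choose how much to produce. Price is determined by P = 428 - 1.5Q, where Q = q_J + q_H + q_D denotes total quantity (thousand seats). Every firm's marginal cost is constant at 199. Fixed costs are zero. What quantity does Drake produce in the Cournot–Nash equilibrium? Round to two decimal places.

38.17

A representative firm's profit is π_i = q_i(428 - 1.5Q) - 199q_i.
Setting ∂π_i/∂q_i = 0 with rivals' quantities fixed: 229 - 3q_i - (3/2)·Σ_{j≠i} q_j = 0.
By symmetry each firm produces the same amount; substituting Σ_{j≠i} q_j = 2q_i yields q_i = 229/6.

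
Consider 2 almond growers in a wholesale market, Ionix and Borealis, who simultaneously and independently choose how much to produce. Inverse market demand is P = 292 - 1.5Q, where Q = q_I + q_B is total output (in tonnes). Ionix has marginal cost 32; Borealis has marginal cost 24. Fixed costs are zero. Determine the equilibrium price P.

Ionix's profit: π_I = (292 - 1.5Q)q_I - (32q_I). Setting ∂π_I/∂q_I = 0: 260 - 3q_I - (3/2)(q_B) = 0.
Borealis's profit: π_B = (292 - 1.5Q)q_B - (24q_B). Setting ∂π_B/∂q_B = 0: 268 - 3q_B - (3/2)(q_I) = 0.
Best responses: q_I = (260 - (3/2)q_B)/3, q_B = (268 - (3/2)q_I)/3.
Substituting one into the other gives q_I = 56 and q_B = 184/3.
Total output Q = 352/3, so price P = 292 - (3/2)·(352/3) = 116.

116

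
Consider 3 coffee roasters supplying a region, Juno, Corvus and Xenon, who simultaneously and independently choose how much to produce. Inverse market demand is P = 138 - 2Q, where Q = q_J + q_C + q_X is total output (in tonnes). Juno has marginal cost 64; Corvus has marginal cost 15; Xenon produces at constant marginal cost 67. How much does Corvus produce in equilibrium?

Juno's profit: π_J = (138 - 2Q)q_J - (64q_J). Setting ∂π_J/∂q_J = 0: 74 - 4q_J - 2(q_C + q_X) = 0.
Corvus's first-order condition: 123 - 4q_C - 2(q_J + q_X) = 0.
Xenon's first-order condition: 71 - 4q_X - 2(q_J + q_C) = 0.
Adding the 3 first-order conditions: 268 − 8Q = 0, so Q = 67/2.
Back-substituting: q_J = (74 − 67)/2 = 7/2, q_C = (123 − 67)/2 = 28, q_X = (71 − 67)/2 = 2.

28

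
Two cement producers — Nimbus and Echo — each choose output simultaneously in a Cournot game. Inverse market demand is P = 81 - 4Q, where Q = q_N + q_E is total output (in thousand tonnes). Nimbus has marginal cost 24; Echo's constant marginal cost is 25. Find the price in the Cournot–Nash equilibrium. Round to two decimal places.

Nimbus's profit: π_N = (81 - 4Q)q_N - (24q_N). Setting ∂π_N/∂q_N = 0: 57 - 8q_N - 4(q_E) = 0.
Echo's profit: π_E = (81 - 4Q)q_E - (25q_E). Setting ∂π_E/∂q_E = 0: 56 - 8q_E - 4(q_N) = 0.
So q_N = (57 - 4q_E)/8 and q_E = (56 - 4q_N)/8.
Solving the pair: q_N = 29/6, q_E = 55/12.
Total output Q = 113/12, so price P = 81 - 4·(113/12) = 130/3.

43.33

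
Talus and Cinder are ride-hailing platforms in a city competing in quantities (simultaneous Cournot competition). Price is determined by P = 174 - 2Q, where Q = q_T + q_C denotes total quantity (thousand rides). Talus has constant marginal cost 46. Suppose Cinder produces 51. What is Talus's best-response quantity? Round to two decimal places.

With the rival's output fixed at 51, Talus's profit is π_T = (174 - 2·51 - 2q_T)q_T - (46q_T) = (72 - 2q_T)q_T - (46q_T).
∂π_T/∂q_T = 26 - 4q_T = 0, so q_T = 13/2.

6.50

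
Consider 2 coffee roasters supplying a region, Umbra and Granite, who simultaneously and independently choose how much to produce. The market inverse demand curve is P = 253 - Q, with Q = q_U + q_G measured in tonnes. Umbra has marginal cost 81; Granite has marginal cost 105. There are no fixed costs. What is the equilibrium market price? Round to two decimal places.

Umbra's profit: π_U = (253 - Q)q_U - (81q_U). Setting ∂π_U/∂q_U = 0: 172 - 2q_U - (q_G) = 0.
Granite's first-order condition: 148 - 2q_G - (q_U) = 0.
Rearranging gives the reaction functions q_U = (172 - q_G)/2 and q_G = (148 - q_U)/2.
Solving the pair: q_U = 196/3, q_G = 124/3.
Total output Q = 320/3, so price P = 253 - 320/3 = 439/3.

146.33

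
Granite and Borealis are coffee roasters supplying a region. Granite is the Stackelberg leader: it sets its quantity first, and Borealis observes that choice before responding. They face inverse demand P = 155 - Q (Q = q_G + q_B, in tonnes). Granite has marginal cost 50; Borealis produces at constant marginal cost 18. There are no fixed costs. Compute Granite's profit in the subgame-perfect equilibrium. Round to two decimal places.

The follower Borealis best-responds to any q_G: π_B = (155 - Q)q_B - 18q_B.
∂π_B/∂q_B = 137 - q_G - 2q_B = 0 gives the reaction function q_B = (137 - q_G)/2.
The leader anticipates this reaction. Substituting into P = 155 - Q gives P = 173/2 - (1/2)q_G, so π_G = (173/2 - (1/2)q_G)q_G - 50q_G.
Leader FOC: 73/2 - q_G = 0, so q_G = 73/2.
Then q_B = (137 - 73/2)/2 = 201/4.
Price P = 155 - 347/4 = 273/4.
Granite's profit: (273/4 - 50)·(73/2) = 666.1250.

666.13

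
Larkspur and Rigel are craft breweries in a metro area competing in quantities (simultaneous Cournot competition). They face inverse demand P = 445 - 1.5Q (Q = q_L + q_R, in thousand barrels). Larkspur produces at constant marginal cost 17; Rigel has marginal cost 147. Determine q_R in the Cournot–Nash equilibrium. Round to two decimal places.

37.33

Larkspur's profit: π_L = (445 - 1.5Q)q_L - (17q_L). Setting ∂π_L/∂q_L = 0: 428 - 3q_L - (3/2)(q_R) = 0.
Rigel's first-order condition: 298 - 3q_R - (3/2)(q_L) = 0.
So q_L = (428 - (3/2)q_R)/3 and q_R = (298 - (3/2)q_L)/3.
Substituting one into the other gives q_L = 124 and q_R = 112/3.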